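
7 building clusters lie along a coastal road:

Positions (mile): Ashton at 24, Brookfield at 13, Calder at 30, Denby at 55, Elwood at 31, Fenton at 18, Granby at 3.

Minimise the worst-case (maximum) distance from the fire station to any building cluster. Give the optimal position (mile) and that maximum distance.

location 29, max distance 26

The 1-center on a line is the midpoint of the two extreme points: leftmost at 3, rightmost at 55.
Optimal location = (3 + 55)/2 = 29; maximum distance = (55 − 3)/2 = 26.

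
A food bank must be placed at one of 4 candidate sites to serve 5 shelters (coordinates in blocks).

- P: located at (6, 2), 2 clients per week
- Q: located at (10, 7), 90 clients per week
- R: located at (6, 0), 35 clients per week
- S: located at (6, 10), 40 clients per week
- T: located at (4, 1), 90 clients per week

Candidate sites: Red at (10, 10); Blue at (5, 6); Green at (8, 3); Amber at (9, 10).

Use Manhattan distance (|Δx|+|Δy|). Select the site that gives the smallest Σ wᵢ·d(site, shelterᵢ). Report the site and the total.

Total weighted distance at each candidate:
  Red (10, 10): total = 2294
  Blue (5, 6): total = 1535
  Green (8, 3): total = 1621
  Amber (9, 10): total = 2217
Minimum is at Blue with total 1535 blocks.

Blue, total 1535 blocks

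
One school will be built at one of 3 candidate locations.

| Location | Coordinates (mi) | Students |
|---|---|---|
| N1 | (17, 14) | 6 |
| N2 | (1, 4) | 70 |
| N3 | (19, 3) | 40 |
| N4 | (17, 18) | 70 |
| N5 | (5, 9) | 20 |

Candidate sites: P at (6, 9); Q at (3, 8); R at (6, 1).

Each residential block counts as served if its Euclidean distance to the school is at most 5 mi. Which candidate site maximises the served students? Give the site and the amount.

Q, covering 90

Coverage radius r = 5 mi; a point is covered iff (Δx)²+(Δy)² ≤ 5² = 25.
  P (6, 9): covers {N5} → 20
  Q (3, 8): covers {N2, N5} → 90
  R (6, 1): covers {none} → 0
Maximum coverage at Q: 90 students.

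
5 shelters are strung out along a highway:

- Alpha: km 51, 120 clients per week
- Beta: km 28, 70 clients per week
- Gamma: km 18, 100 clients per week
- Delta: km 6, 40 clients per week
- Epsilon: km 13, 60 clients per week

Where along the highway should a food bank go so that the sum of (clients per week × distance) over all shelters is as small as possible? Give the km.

x = 18

For a sum of weighted absolute distances on a line, the optimum is the weighted median (not the mean). Total weight W = 390; half-weight = 195.
Sort by position and accumulate weight:
  km 6 (Delta, w=40) → cum 40
  km 13 (Epsilon, w=60) → cum 100
  km 18 (Gamma, w=100) → cum 200  ≥ 195 → median here
  km 28 (Beta, w=70) → cum 270
  km 51 (Alpha, w=120) → cum 390
Optimal location: km 18.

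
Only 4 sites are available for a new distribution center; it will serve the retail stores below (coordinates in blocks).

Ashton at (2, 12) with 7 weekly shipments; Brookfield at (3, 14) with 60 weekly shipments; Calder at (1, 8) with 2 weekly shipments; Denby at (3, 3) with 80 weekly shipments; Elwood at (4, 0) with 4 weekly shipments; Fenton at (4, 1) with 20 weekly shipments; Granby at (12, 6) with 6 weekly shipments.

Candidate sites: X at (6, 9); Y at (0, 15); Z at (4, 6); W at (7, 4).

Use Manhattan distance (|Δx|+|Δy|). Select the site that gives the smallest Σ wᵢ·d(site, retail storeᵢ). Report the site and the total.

Total weighted distance at each candidate:
  X (6, 9): total = 1559
  Y (0, 15): total = 2053
  Z (4, 6): total = 1098
  W (7, 4): total = 1541
Minimum is at Z with total 1098 blocks.

Z, total 1098 blocks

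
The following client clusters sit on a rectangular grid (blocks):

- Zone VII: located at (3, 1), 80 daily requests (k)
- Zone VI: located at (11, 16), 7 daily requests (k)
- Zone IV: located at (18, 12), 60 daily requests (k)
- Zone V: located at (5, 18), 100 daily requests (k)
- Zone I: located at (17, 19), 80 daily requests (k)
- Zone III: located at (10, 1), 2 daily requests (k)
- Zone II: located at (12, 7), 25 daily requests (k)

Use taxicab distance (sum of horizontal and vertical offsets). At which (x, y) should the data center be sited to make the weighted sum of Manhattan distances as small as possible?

Manhattan distance separates: Σwᵢ(|x−xᵢ|+|y−yᵢ|) = Σwᵢ|x−xᵢ| + Σwᵢ|y−yᵢ|, so x and y are optimised independently as 1-D weighted medians.
Total weight W = 354; half = 177.
x-coordinate, sorted with cumulative weight:
  x=3 (Zone VII, w=80) cum 80
  x=5 (Zone V, w=100) cum 180  ← median
  x=10 (Zone III, w=2) cum 182
  x=11 (Zone VI, w=7) cum 189
  x=12 (Zone II, w=25) cum 214
  x=17 (Zone I, w=80) cum 294
  x=18 (Zone IV, w=60) cum 354
⇒ x* = 5
y-coordinate, sorted with cumulative weight:
  y=1 (Zone VII, w=80) cum 80
  y=1 (Zone III, w=2) cum 82
  y=7 (Zone II, w=25) cum 107
  y=12 (Zone IV, w=60) cum 167
  y=16 (Zone VI, w=7) cum 174
  y=18 (Zone V, w=100) cum 274  ← median
  y=19 (Zone I, w=80) cum 354
⇒ y* = 18

(5, 18)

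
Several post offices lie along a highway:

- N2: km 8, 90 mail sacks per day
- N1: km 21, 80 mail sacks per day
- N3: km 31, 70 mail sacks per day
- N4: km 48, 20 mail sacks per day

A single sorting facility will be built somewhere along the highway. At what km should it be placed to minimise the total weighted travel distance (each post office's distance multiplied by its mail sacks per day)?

For a sum of weighted absolute distances on a line, the optimum is the weighted median (not the mean). Total weight W = 260; half-weight = 130.
Sort by position and accumulate weight:
  km 8 (N2, w=90) → cum 90
  km 21 (N1, w=80) → cum 170  ≥ 130 → median here
  km 31 (N3, w=70) → cum 240
  km 48 (N4, w=20) → cum 260
Optimal location: km 21.

x = 21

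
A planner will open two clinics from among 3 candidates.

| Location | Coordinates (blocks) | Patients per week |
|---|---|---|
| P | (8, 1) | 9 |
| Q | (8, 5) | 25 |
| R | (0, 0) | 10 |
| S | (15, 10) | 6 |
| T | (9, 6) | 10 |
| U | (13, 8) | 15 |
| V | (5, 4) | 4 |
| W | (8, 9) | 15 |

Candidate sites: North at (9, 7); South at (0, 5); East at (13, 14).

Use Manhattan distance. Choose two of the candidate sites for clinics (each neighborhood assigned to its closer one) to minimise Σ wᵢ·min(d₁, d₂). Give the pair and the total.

Evaluate every pair (each demand assigned to the nearer of the two):
  {North, South}: total = 396
  {North, East}: total = 492
  {South, East}: total = 758
Best pair: {North, South} with total 396.

{North, South}, total 396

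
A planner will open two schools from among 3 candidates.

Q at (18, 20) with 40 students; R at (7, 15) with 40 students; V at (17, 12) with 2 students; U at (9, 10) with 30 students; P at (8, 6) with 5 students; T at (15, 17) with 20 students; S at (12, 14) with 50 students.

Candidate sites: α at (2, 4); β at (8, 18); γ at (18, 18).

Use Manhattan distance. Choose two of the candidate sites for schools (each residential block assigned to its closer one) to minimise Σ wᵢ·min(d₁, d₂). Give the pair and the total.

{β, γ}, total 1064

Evaluate every pair (each demand assigned to the nearer of the two):
  {β, γ}: total = 1064
  {α, β}: total = 1540
  {α, γ}: total = 1664
Best pair: {β, γ} with total 1064.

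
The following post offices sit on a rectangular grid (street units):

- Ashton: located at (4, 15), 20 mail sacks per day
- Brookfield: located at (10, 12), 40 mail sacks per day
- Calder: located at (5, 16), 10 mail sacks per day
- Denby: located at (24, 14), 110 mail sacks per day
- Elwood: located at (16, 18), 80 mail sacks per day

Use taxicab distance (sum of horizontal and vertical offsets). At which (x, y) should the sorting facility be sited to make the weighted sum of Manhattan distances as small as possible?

Manhattan distance separates: Σwᵢ(|x−xᵢ|+|y−yᵢ|) = Σwᵢ|x−xᵢ| + Σwᵢ|y−yᵢ|, so x and y are optimised independently as 1-D weighted medians.
Total weight W = 260; half = 130.
x-coordinate, sorted with cumulative weight:
  x=4 (Ashton, w=20) cum 20
  x=5 (Calder, w=10) cum 30
  x=10 (Brookfield, w=40) cum 70
  x=16 (Elwood, w=80) cum 150  ← median
  x=24 (Denby, w=110) cum 260
⇒ x* = 16
y-coordinate, sorted with cumulative weight:
  y=12 (Brookfield, w=40) cum 40
  y=14 (Denby, w=110) cum 150  ← median
  y=15 (Ashton, w=20) cum 170
  y=16 (Calder, w=10) cum 180
  y=18 (Elwood, w=80) cum 260
⇒ y* = 14

(16, 14)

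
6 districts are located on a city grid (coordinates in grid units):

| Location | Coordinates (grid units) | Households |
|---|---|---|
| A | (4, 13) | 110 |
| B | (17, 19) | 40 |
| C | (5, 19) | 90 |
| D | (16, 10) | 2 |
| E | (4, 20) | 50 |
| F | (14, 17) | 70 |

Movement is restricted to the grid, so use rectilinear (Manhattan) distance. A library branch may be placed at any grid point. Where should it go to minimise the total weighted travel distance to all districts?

Manhattan distance separates: Σwᵢ(|x−xᵢ|+|y−yᵢ|) = Σwᵢ|x−xᵢ| + Σwᵢ|y−yᵢ|, so x and y are optimised independently as 1-D weighted medians.
Total weight W = 362; half = 181.
x-coordinate, sorted with cumulative weight:
  x=4 (A, w=110) cum 110
  x=4 (E, w=50) cum 160
  x=5 (C, w=90) cum 250  ← median
  x=14 (F, w=70) cum 320
  x=16 (D, w=2) cum 322
  x=17 (B, w=40) cum 362
⇒ x* = 5
y-coordinate, sorted with cumulative weight:
  y=10 (D, w=2) cum 2
  y=13 (A, w=110) cum 112
  y=17 (F, w=70) cum 182  ← median
  y=19 (B, w=40) cum 222
  y=19 (C, w=90) cum 312
  y=20 (E, w=50) cum 362
⇒ y* = 17

(5, 17)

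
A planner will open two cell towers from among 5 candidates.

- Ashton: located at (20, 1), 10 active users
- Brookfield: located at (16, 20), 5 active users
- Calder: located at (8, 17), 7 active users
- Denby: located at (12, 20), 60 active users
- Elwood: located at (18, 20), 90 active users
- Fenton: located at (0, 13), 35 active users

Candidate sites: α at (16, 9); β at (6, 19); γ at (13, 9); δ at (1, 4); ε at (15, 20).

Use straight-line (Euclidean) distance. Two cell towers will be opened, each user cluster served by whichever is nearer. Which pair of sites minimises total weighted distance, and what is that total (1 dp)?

{β, ε}, total 968.3

Evaluate every pair (each demand assigned to the nearer of the two):
  {β, ε}: total = 968.3
  {δ, ε}: total = 1017.6
  {γ, ε}: total = 1090.7
  {α, ε}: total = 1175.0
  {α, β}: total = 1827.7
  {β, γ}: total = 1922.0
  {β, δ}: total = 2008.1
  {α, δ}: total = 2249.1
  {γ, δ}: total = 2296.5
  {α, γ}: total = 2355.5
Best pair: {β, ε} with total 968.3.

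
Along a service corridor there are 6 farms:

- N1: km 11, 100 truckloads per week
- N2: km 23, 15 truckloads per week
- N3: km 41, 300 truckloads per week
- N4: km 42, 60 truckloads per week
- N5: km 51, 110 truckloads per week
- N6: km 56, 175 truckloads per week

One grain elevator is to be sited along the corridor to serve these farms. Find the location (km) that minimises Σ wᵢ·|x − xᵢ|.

x = 41

For a sum of weighted absolute distances on a line, the optimum is the weighted median (not the mean). Total weight W = 760; half-weight = 380.
Sort by position and accumulate weight:
  km 11 (N1, w=100) → cum 100
  km 23 (N2, w=15) → cum 115
  km 41 (N3, w=300) → cum 415  ≥ 380 → median here
  km 42 (N4, w=60) → cum 475
  km 51 (N5, w=110) → cum 585
  km 56 (N6, w=175) → cum 760
Optimal location: km 41.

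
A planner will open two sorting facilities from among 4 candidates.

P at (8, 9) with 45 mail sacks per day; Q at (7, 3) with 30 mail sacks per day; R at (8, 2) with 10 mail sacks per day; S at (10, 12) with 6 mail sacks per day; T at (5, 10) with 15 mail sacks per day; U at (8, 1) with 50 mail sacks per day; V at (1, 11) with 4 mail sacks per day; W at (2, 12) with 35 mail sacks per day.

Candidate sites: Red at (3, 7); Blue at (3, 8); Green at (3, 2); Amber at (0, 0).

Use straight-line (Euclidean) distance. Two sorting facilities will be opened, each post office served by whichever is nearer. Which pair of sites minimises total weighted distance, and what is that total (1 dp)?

{Blue, Green}, total 907.6

Evaluate every pair (each demand assigned to the nearer of the two):
  {Blue, Green}: total = 907.6
  {Red, Green}: total = 973.0
  {Red, Blue}: total = 1109.9
  {Blue, Amber}: total = 1152.3
  {Red, Amber}: total = 1175.3
  {Green, Amber}: total = 1401.3
Best pair: {Blue, Green} with total 907.6.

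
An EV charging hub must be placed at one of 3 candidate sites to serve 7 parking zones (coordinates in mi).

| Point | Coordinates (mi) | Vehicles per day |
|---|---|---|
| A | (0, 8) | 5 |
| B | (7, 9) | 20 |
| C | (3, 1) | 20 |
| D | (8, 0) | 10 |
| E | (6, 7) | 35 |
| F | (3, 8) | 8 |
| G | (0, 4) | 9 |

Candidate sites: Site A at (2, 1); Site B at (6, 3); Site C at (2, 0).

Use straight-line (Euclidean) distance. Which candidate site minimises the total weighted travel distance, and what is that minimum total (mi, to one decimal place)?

Total weighted distance at each candidate:
  Site A (2, 1): total = 647.3
  Site B (6, 3): total = 510.3
  Site C (2, 0): total = 722.4
Minimum is at Site B with total 510.3 mi.

Site B, total 510.3 mi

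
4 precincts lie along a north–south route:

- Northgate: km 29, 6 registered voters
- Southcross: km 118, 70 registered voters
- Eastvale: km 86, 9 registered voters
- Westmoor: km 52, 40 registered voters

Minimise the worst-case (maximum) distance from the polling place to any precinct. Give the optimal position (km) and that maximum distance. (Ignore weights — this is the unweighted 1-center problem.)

The 1-center on a line is the midpoint of the two extreme points: leftmost at 29, rightmost at 118.
Optimal location = (29 + 118)/2 = 73.5; maximum distance = (118 − 29)/2 = 44.5.

location 73.5, max distance 44.5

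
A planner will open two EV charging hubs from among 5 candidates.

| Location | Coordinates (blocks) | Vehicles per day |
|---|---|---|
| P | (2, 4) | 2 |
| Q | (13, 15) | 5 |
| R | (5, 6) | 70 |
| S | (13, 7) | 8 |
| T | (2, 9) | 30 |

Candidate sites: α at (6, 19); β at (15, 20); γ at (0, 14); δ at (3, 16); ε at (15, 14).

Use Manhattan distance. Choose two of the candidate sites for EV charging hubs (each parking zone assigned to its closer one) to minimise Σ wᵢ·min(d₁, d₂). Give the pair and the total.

{δ, ε}, total 1193

Evaluate every pair (each demand assigned to the nearer of the two):
  {δ, ε}: total = 1193
  {γ, ε}: total = 1231
  {β, δ}: total = 1261
  {γ, δ}: total = 1281
  {β, γ}: total = 1299
  {α, δ}: total = 1313
  {α, γ}: total = 1351
  {α, ε}: total = 1525
  {α, β}: total = 1593
  {β, ε}: total = 1933
Best pair: {δ, ε} with total 1193.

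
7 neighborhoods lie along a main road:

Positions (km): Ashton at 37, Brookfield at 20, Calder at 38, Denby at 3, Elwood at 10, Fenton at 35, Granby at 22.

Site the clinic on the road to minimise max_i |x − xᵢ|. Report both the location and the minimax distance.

location 20.5, max distance 17.5

The 1-center on a line is the midpoint of the two extreme points: leftmost at 3, rightmost at 38.
Optimal location = (3 + 38)/2 = 20.5; maximum distance = (38 − 3)/2 = 17.5.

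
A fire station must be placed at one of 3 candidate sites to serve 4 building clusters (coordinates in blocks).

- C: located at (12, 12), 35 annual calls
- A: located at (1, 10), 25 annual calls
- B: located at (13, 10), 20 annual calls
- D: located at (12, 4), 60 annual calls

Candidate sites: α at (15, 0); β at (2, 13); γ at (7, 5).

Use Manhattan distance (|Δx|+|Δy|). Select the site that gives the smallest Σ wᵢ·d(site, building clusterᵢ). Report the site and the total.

γ, total 1275 blocks

Total weighted distance at each candidate:
  α (15, 0): total = 1785
  β (2, 13): total = 1905
  γ (7, 5): total = 1275
Minimum is at γ with total 1275 blocks.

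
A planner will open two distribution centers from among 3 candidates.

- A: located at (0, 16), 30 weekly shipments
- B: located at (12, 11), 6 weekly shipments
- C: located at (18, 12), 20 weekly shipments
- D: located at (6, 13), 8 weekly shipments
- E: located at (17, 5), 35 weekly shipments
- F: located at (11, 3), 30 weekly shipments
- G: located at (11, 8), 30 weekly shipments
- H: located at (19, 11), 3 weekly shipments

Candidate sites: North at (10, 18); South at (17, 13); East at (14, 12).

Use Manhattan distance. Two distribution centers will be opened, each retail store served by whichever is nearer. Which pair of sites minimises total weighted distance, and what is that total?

{North, East}, total 1468

Evaluate every pair (each demand assigned to the nearer of the two):
  {North, East}: total = 1468
  {South, East}: total = 1532
  {North, South}: total = 1616
Best pair: {North, East} with total 1468.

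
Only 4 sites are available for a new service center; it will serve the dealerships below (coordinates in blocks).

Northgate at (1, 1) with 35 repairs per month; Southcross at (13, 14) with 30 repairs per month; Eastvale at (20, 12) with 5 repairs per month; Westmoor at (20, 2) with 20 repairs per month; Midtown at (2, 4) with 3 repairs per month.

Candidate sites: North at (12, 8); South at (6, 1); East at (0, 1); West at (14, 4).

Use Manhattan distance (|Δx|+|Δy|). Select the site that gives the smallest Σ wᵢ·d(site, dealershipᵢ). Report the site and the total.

West, total 1156 blocks

Total weighted distance at each candidate:
  North (12, 8): total = 1222
  South (6, 1): total = 1221
  East (0, 1): total = 1405
  West (14, 4): total = 1156
Minimum is at West with total 1156 blocks.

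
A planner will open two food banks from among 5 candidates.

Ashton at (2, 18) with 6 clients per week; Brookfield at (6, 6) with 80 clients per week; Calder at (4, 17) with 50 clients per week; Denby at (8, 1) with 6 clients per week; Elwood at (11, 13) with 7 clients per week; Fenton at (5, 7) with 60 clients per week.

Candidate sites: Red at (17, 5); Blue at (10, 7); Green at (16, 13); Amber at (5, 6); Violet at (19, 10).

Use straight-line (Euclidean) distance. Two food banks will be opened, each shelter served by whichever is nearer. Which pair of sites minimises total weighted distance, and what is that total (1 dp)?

Evaluate every pair (each demand assigned to the nearer of the two):
  {Green, Amber}: total = 836.5
  {Blue, Amber}: total = 844.0
  {Amber, Violet}: total = 861.3
  {Red, Amber}: total = 866.0
  {Blue, Green}: total = 1367.5
  {Red, Blue}: total = 1375.1
  {Blue, Violet}: total = 1375.1
  {Red, Green}: total = 2429.3
  {Green, Violet}: total = 2570.3
  {Red, Violet}: total = 2672.8
Best pair: {Green, Amber} with total 836.5.

{Green, Amber}, total 836.5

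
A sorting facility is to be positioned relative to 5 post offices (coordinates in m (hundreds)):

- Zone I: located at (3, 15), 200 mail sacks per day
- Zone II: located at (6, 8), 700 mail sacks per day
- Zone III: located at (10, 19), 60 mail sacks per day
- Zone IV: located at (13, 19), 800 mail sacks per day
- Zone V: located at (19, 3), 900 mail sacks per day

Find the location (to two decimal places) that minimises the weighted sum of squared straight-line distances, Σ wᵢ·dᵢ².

The minimiser of Σwᵢ‖p−pᵢ‖² is the weighted centroid p* = (Σwᵢpᵢ)/(Σwᵢ).
Σwᵢ = 2660.
Σwᵢxᵢ = 200·3 + 700·6 + 60·10 + 800·13 + 900·19 = 32900.
Σwᵢyᵢ = 200·15 + 700·8 + 60·19 + 800·19 + 900·3 = 27640.
x* = 32900/2660 = 12.37, y* = 27640/2660 = 10.39.

(12.37, 10.39)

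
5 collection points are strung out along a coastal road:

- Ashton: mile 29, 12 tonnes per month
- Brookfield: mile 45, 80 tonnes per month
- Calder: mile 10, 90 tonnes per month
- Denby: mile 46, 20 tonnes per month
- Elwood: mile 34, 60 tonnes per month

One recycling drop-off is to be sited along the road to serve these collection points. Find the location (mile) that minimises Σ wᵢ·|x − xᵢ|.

For a sum of weighted absolute distances on a line, the optimum is the weighted median (not the mean). Total weight W = 262; half-weight = 131.
Sort by position and accumulate weight:
  mile 10 (Calder, w=90) → cum 90
  mile 29 (Ashton, w=12) → cum 102
  mile 34 (Elwood, w=60) → cum 162  ≥ 131 → median here
  mile 45 (Brookfield, w=80) → cum 242
  mile 46 (Denby, w=20) → cum 262
Optimal location: mile 34.

x = 34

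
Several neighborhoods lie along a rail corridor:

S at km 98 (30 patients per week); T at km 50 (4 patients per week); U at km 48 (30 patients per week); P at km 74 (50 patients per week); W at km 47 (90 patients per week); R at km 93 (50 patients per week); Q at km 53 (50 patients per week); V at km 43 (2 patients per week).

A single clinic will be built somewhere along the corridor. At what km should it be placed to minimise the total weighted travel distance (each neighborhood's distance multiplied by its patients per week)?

x = 53

For a sum of weighted absolute distances on a line, the optimum is the weighted median (not the mean). Total weight W = 306; half-weight = 153.
Sort by position and accumulate weight:
  km 43 (V, w=2) → cum 2
  km 47 (W, w=90) → cum 92
  km 48 (U, w=30) → cum 122
  km 50 (T, w=4) → cum 126
  km 53 (Q, w=50) → cum 176  ≥ 153 → median here
  km 74 (P, w=50) → cum 226
  km 93 (R, w=50) → cum 276
  km 98 (S, w=30) → cum 306
Optimal location: km 53.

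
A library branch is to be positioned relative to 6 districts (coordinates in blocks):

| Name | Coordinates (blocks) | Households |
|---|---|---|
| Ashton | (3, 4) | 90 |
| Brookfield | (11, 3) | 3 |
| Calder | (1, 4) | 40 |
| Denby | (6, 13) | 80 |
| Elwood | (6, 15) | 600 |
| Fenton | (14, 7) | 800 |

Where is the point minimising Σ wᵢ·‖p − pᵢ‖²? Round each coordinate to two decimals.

The minimiser of Σwᵢ‖p−pᵢ‖² is the weighted centroid p* = (Σwᵢpᵢ)/(Σwᵢ).
Σwᵢ = 1613.
Σwᵢxᵢ = 90·3 + 3·11 + 40·1 + 80·6 + 600·6 + 800·14 = 15623.
Σwᵢyᵢ = 90·4 + 3·3 + 40·4 + 80·13 + 600·15 + 800·7 = 16169.
x* = 15623/1613 = 9.69, y* = 16169/1613 = 10.02.

(9.69, 10.02)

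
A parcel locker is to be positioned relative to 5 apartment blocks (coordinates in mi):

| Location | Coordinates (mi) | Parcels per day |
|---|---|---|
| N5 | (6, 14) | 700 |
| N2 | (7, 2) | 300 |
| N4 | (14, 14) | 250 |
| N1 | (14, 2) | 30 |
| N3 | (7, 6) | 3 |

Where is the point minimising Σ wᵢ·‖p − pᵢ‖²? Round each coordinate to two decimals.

(7.98, 10.89)

The minimiser of Σwᵢ‖p−pᵢ‖² is the weighted centroid p* = (Σwᵢpᵢ)/(Σwᵢ).
Σwᵢ = 1283.
Σwᵢxᵢ = 700·6 + 300·7 + 250·14 + 30·14 + 3·7 = 10241.
Σwᵢyᵢ = 700·14 + 300·2 + 250·14 + 30·2 + 3·6 = 13978.
x* = 10241/1283 = 7.98, y* = 13978/1283 = 10.89.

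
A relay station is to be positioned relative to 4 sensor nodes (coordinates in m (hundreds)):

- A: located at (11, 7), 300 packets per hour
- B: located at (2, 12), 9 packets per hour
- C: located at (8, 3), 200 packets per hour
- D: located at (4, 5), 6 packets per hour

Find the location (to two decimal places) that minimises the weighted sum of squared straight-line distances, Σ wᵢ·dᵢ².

(9.60, 5.51)

The minimiser of Σwᵢ‖p−pᵢ‖² is the weighted centroid p* = (Σwᵢpᵢ)/(Σwᵢ).
Σwᵢ = 515.
Σwᵢxᵢ = 300·11 + 9·2 + 200·8 + 6·4 = 4942.
Σwᵢyᵢ = 300·7 + 9·12 + 200·3 + 6·5 = 2838.
x* = 4942/515 = 9.60, y* = 2838/515 = 5.51.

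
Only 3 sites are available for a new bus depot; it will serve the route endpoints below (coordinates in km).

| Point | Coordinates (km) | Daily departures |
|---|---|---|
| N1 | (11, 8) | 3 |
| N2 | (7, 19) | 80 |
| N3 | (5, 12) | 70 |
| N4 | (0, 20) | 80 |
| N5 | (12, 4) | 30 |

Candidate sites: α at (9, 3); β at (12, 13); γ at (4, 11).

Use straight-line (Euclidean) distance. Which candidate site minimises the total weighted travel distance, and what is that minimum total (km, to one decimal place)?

γ, total 1912.2 km

Total weighted distance at each candidate:
  α (9, 3): total = 3629.2
  β (12, 13): total = 2516.5
  γ (4, 11): total = 1912.2
Minimum is at γ with total 1912.2 km.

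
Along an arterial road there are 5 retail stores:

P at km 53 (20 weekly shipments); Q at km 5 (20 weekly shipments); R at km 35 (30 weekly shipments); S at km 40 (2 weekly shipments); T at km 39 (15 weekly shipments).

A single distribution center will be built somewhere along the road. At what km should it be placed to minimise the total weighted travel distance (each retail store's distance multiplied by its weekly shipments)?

x = 35

For a sum of weighted absolute distances on a line, the optimum is the weighted median (not the mean). Total weight W = 87; half-weight = 43.5.
Sort by position and accumulate weight:
  km 5 (Q, w=20) → cum 20
  km 35 (R, w=30) → cum 50  ≥ 43.5 → median here
  km 39 (T, w=15) → cum 65
  km 40 (S, w=2) → cum 67
  km 53 (P, w=20) → cum 87
Optimal location: km 35.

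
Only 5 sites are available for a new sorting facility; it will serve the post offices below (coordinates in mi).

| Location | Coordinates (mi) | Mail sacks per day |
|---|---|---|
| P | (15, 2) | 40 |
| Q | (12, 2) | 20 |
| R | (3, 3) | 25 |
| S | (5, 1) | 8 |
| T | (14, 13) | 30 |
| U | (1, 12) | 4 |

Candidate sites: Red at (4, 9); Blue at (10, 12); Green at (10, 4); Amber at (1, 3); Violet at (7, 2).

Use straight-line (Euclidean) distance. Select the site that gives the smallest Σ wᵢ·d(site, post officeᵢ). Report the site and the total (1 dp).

Green, total 839.0 mi

Total weighted distance at each candidate:
  Red (4, 9): total = 1290.8
  Blue (10, 12): total = 1192.6
  Green (10, 4): total = 839.0
  Amber (1, 3): total = 1396.1
  Violet (7, 2): total = 978.8
Minimum is at Green with total 839.0 mi.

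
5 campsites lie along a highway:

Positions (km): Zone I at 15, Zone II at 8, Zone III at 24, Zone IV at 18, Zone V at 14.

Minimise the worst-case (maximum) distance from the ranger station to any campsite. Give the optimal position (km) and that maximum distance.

The 1-center on a line is the midpoint of the two extreme points: leftmost at 8, rightmost at 24.
Optimal location = (8 + 24)/2 = 16; maximum distance = (24 − 8)/2 = 8.

location 16, max distance 8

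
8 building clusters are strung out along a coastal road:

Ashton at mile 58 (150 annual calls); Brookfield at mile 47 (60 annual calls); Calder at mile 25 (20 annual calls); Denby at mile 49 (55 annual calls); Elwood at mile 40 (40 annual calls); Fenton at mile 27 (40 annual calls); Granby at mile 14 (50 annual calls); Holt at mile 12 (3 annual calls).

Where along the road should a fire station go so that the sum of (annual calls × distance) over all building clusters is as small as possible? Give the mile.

x = 47

For a sum of weighted absolute distances on a line, the optimum is the weighted median (not the mean). Total weight W = 418; half-weight = 209.
Sort by position and accumulate weight:
  mile 12 (Holt, w=3) → cum 3
  mile 14 (Granby, w=50) → cum 53
  mile 25 (Calder, w=20) → cum 73
  mile 27 (Fenton, w=40) → cum 113
  mile 40 (Elwood, w=40) → cum 153
  mile 47 (Brookfield, w=60) → cum 213  ≥ 209 → median here
  mile 49 (Denby, w=55) → cum 268
  mile 58 (Ashton, w=150) → cum 418
Optimal location: mile 47.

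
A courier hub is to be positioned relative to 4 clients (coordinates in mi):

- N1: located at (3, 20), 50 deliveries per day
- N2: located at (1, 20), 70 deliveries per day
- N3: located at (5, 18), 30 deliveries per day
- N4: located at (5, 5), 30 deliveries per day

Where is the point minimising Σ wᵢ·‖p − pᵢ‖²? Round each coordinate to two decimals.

(2.89, 17.17)

The minimiser of Σwᵢ‖p−pᵢ‖² is the weighted centroid p* = (Σwᵢpᵢ)/(Σwᵢ).
Σwᵢ = 180.
Σwᵢxᵢ = 50·3 + 70·1 + 30·5 + 30·5 = 520.
Σwᵢyᵢ = 50·20 + 70·20 + 30·18 + 30·5 = 3090.
x* = 520/180 = 2.89, y* = 3090/180 = 17.17.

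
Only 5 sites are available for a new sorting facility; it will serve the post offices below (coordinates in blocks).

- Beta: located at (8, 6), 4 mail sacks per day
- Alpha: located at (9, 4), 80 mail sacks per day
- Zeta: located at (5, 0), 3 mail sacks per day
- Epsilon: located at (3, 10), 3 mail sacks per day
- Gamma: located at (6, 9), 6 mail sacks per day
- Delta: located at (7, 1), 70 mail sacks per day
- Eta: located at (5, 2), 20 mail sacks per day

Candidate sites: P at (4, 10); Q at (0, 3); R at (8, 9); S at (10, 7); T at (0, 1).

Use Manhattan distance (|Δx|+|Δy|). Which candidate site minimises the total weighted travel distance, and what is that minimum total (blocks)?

S, total 1264 blocks

Total weighted distance at each candidate:
  P (4, 10): total = 1986
  Q (0, 3): total = 1720
  R (8, 9): total = 1388
  S (10, 7): total = 1264
  T (0, 1): total = 1760
Minimum is at S with total 1264 blocks.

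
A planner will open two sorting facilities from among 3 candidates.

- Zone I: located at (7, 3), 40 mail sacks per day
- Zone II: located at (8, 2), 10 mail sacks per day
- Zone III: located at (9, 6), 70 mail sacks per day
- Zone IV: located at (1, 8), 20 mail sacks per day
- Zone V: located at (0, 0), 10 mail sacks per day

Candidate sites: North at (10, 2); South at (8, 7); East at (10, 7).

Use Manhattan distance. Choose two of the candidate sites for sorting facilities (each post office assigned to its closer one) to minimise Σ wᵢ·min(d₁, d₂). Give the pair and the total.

{North, South}, total 600

Evaluate every pair (each demand assigned to the nearer of the two):
  {North, South}: total = 600
  {North, East}: total = 640
  {South, East}: total = 700
Best pair: {North, South} with total 600.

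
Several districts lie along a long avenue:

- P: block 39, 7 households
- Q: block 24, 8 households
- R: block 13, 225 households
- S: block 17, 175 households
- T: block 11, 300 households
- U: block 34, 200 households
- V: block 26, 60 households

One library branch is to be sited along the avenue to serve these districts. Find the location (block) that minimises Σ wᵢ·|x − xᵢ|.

For a sum of weighted absolute distances on a line, the optimum is the weighted median (not the mean). Total weight W = 975; half-weight = 487.5.
Sort by position and accumulate weight:
  block 11 (T, w=300) → cum 300
  block 13 (R, w=225) → cum 525  ≥ 487.5 → median here
  block 17 (S, w=175) → cum 700
  block 24 (Q, w=8) → cum 708
  block 26 (V, w=60) → cum 768
  block 34 (U, w=200) → cum 968
  block 39 (P, w=7) → cum 975
Optimal location: block 13.

x = 13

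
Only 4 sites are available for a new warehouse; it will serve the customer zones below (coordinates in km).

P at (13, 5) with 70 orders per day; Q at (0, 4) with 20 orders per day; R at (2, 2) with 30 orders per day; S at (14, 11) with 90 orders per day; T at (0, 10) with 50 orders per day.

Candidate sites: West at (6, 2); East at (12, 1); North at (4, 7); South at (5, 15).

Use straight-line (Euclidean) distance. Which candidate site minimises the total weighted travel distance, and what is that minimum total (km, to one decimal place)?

Total weighted distance at each candidate:
  West (6, 2): total = 2363.3
  East (12, 1): total = 2505.3
  North (4, 7): total = 2126.3
  South (5, 15): total = 2778.3
Minimum is at North with total 2126.3 km.

North, total 2126.3 km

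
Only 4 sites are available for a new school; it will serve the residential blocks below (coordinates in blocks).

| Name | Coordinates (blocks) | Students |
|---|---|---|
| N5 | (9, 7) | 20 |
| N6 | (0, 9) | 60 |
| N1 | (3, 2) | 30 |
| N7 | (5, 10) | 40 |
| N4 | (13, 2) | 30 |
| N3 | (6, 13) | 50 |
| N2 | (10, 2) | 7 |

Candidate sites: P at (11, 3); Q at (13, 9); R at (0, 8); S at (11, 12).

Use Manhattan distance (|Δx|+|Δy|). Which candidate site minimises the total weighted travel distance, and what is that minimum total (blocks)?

R, total 2042 blocks

Total weighted distance at each candidate:
  P (11, 3): total = 2784
  Q (13, 9): total = 2600
  R (0, 8): total = 2042
  S (11, 12): total = 2577
Minimum is at R with total 2042 blocks.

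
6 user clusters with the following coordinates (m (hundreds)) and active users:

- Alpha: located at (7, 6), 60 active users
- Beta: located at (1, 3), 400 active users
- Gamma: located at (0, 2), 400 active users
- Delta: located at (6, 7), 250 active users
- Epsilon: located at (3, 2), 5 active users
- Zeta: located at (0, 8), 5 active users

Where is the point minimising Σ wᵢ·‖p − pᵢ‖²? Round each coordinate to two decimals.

The minimiser of Σwᵢ‖p−pᵢ‖² is the weighted centroid p* = (Σwᵢpᵢ)/(Σwᵢ).
Σwᵢ = 1120.
Σwᵢxᵢ = 60·7 + 400·1 + 400·0 + 250·6 + 5·3 + 5·0 = 2335.
Σwᵢyᵢ = 60·6 + 400·3 + 400·2 + 250·7 + 5·2 + 5·8 = 4160.
x* = 2335/1120 = 2.08, y* = 4160/1120 = 3.71.

(2.08, 3.71)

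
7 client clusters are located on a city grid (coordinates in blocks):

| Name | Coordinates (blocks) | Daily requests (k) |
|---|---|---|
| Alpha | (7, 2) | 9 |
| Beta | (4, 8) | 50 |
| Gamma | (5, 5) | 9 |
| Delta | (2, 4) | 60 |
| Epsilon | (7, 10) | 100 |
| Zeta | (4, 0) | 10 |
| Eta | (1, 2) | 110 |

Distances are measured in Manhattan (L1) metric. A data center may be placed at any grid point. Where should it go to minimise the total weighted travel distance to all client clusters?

(4, 4)

Manhattan distance separates: Σwᵢ(|x−xᵢ|+|y−yᵢ|) = Σwᵢ|x−xᵢ| + Σwᵢ|y−yᵢ|, so x and y are optimised independently as 1-D weighted medians.
Total weight W = 348; half = 174.
x-coordinate, sorted with cumulative weight:
  x=1 (Eta, w=110) cum 110
  x=2 (Delta, w=60) cum 170
  x=4 (Beta, w=50) cum 220  ← median
  x=4 (Zeta, w=10) cum 230
  x=5 (Gamma, w=9) cum 239
  x=7 (Alpha, w=9) cum 248
  x=7 (Epsilon, w=100) cum 348
⇒ x* = 4
y-coordinate, sorted with cumulative weight:
  y=0 (Zeta, w=10) cum 10
  y=2 (Alpha, w=9) cum 19
  y=2 (Eta, w=110) cum 129
  y=4 (Delta, w=60) cum 189  ← median
  y=5 (Gamma, w=9) cum 198
  y=8 (Beta, w=50) cum 248
  y=10 (Epsilon, w=100) cum 348
⇒ y* = 4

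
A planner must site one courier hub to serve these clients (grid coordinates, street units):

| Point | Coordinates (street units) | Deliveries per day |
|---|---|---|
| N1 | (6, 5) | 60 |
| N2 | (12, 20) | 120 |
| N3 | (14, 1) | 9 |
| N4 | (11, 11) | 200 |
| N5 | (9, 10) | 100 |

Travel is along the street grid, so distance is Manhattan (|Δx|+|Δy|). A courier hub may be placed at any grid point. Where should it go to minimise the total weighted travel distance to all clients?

Manhattan distance separates: Σwᵢ(|x−xᵢ|+|y−yᵢ|) = Σwᵢ|x−xᵢ| + Σwᵢ|y−yᵢ|, so x and y are optimised independently as 1-D weighted medians.
Total weight W = 489; half = 244.5.
x-coordinate, sorted with cumulative weight:
  x=6 (N1, w=60) cum 60
  x=9 (N5, w=100) cum 160
  x=11 (N4, w=200) cum 360  ← median
  x=12 (N2, w=120) cum 480
  x=14 (N3, w=9) cum 489
⇒ x* = 11
y-coordinate, sorted with cumulative weight:
  y=1 (N3, w=9) cum 9
  y=5 (N1, w=60) cum 69
  y=10 (N5, w=100) cum 169
  y=11 (N4, w=200) cum 369  ← median
  y=20 (N2, w=120) cum 489
⇒ y* = 11

(11, 11)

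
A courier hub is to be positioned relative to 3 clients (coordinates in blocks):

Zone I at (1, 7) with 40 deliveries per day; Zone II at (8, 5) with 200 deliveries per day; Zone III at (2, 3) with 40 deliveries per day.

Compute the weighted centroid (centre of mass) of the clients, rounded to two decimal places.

The minimiser of Σwᵢ‖p−pᵢ‖² is the weighted centroid p* = (Σwᵢpᵢ)/(Σwᵢ).
Σwᵢ = 280.
Σwᵢxᵢ = 40·1 + 200·8 + 40·2 = 1720.
Σwᵢyᵢ = 40·7 + 200·5 + 40·3 = 1400.
x* = 1720/280 = 6.14, y* = 1400/280 = 5.00.

(6.14, 5.00)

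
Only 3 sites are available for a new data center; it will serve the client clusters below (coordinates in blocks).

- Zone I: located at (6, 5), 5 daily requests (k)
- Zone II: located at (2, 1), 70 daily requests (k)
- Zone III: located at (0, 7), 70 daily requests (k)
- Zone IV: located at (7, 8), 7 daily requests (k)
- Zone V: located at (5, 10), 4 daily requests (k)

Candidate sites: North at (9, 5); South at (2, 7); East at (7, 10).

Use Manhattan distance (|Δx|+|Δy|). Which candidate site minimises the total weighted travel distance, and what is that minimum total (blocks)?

South, total 656 blocks

Total weighted distance at each candidate:
  North (9, 5): total = 1626
  South (2, 7): total = 656
  East (7, 10): total = 1732
Minimum is at South with total 656 blocks.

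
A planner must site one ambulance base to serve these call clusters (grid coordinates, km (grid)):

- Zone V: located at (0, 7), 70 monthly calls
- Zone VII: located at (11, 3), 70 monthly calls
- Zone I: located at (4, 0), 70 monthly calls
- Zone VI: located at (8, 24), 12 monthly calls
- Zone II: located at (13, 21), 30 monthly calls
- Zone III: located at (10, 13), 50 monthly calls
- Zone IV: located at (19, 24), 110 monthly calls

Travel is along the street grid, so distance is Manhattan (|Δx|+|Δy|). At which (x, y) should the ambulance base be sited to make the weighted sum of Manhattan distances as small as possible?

(11, 7)

Manhattan distance separates: Σwᵢ(|x−xᵢ|+|y−yᵢ|) = Σwᵢ|x−xᵢ| + Σwᵢ|y−yᵢ|, so x and y are optimised independently as 1-D weighted medians.
Total weight W = 412; half = 206.
x-coordinate, sorted with cumulative weight:
  x=0 (Zone V, w=70) cum 70
  x=4 (Zone I, w=70) cum 140
  x=8 (Zone VI, w=12) cum 152
  x=10 (Zone III, w=50) cum 202
  x=11 (Zone VII, w=70) cum 272  ← median
  x=13 (Zone II, w=30) cum 302
  x=19 (Zone IV, w=110) cum 412
⇒ x* = 11
y-coordinate, sorted with cumulative weight:
  y=0 (Zone I, w=70) cum 70
  y=3 (Zone VII, w=70) cum 140
  y=7 (Zone V, w=70) cum 210  ← median
  y=13 (Zone III, w=50) cum 260
  y=21 (Zone II, w=30) cum 290
  y=24 (Zone VI, w=12) cum 302
  y=24 (Zone IV, w=110) cum 412
⇒ y* = 7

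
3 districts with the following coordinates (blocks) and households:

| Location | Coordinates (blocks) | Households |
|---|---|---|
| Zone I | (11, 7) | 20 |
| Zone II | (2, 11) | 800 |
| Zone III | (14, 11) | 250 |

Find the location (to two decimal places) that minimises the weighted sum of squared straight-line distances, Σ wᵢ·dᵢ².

The minimiser of Σwᵢ‖p−pᵢ‖² is the weighted centroid p* = (Σwᵢpᵢ)/(Σwᵢ).
Σwᵢ = 1070.
Σwᵢxᵢ = 20·11 + 800·2 + 250·14 = 5320.
Σwᵢyᵢ = 20·7 + 800·11 + 250·11 = 11690.
x* = 5320/1070 = 4.97, y* = 11690/1070 = 10.93.

(4.97, 10.93)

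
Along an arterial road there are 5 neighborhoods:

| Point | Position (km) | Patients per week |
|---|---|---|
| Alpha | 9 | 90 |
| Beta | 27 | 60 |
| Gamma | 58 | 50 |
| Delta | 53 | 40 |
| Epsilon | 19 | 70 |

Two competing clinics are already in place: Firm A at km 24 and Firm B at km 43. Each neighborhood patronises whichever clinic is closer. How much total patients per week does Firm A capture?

220

The indifferent point is the midpoint (24+43)/2 = 33.5; neighborhoods left of it (closer to Firm A at 24) go to Firm A, those right go to Firm B.
  Alpha at 9 (w=90) → Firm A
  Epsilon at 19 (w=70) → Firm A
  Beta at 27 (w=60) → Firm A
  Delta at 53 (w=40) → Firm B
  Gamma at 58 (w=50) → Firm B
Firm A captures 220; Firm B captures 90.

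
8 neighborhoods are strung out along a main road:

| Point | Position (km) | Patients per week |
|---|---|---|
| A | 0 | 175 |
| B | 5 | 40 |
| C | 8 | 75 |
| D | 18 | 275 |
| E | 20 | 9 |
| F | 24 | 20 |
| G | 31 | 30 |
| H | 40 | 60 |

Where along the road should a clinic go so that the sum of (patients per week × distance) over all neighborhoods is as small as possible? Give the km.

For a sum of weighted absolute distances on a line, the optimum is the weighted median (not the mean). Total weight W = 684; half-weight = 342.
Sort by position and accumulate weight:
  km 0 (A, w=175) → cum 175
  km 5 (B, w=40) → cum 215
  km 8 (C, w=75) → cum 290
  km 18 (D, w=275) → cum 565  ≥ 342 → median here
  km 20 (E, w=9) → cum 574
  km 24 (F, w=20) → cum 594
  km 31 (G, w=30) → cum 624
  km 40 (H, w=60) → cum 684
Optimal location: km 18.

x = 18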